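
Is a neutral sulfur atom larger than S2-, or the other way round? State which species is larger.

S2-

Forming S2- adds 2 electrons to S. More electron–electron repulsion in the same shell, with unchanged nuclear charge, lets the cloud expand.
An anion is larger than its parent atom: S2- > S.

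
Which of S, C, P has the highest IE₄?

C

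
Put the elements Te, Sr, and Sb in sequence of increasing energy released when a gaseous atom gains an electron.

EA tends to increase across a period and decrease down a group, though the pattern is less regular than for IE or radius.
All lie in period 5, so electron affinity increases left to right.
So from lowest to highest: Sr < Sb < Te.

Sr < Sb < Te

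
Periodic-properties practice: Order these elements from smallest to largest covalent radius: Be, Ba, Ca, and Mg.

Be is in period 2, group 2; Mg is in period 3, group 2; Ca is in period 4, group 2; Ba is in period 6, group 2.
Atomic radius shrinks across a period as nuclear charge pulls the same shell inward, and grows down a group as new shells are added.
All are in group 2, so atomic radius increases down the group.
So from smallest to largest: Be < Mg < Ca < Ba.

Be < Mg < Ca < Ba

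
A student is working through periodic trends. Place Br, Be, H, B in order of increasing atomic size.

H < B < Be < Br

H is in period 1, group 1; Be is in period 2, group 2; B is in period 2, group 13; Br is in period 4, group 17.
Across a period the added protons contract the valence shell; down a group each new principal shell makes the atom larger.
Here both period and group differ, so the two effects have to be weighed against each other.
B > H: the two effects oppose for this pair; the down-group effect wins (85 vs 32 pm).
Be > B: Be lies to the left of B in period 2, so the across-period effect alone puts Be larger.
Br > Be: the two effects oppose for this pair; the down-group effect wins (114 vs 102 pm).
Tabulated atomic radius (pm): H 32, Be 102, B 85, Br 114.
So from smallest to largest: H < B < Be < Br.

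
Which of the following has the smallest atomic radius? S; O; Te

O

O is in period 2, group 16; S is in period 3, group 16; Te is in period 5, group 16.
Moving right in a period, electrons are added to the same shell under a stronger nuclear pull, so atoms get smaller; moving down, a new shell is opened and atoms get larger.
All are in group 16, so atomic radius increases down the group.
The smallest atomic radius among these belongs to O.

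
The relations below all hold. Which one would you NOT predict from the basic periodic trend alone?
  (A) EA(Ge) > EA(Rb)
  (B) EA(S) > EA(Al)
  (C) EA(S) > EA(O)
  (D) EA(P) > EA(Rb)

The general trend: electron affinity increases across a period and decreases down a group.
(A) Ge (period 4, group 14) vs Rb (period 5, group 1): the stated order agrees with the simple trend.
(B) S (period 3, group 16) vs Al (period 3, group 13): the stated order agrees with the simple trend.
(C) S (period 3, group 16) vs O (period 2, group 16): the stated order contradicts the simple trend.
(D) P (period 3, group 15) vs Rb (period 5, group 1): the stated order agrees with the simple trend.
The exception is (C): the compact 2p subshell of O repels the added electron more than S's larger 3p does.

(C)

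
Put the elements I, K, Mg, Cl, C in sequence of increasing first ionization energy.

K, Mg, I, C, Cl

C is in period 2, group 14; Mg is in period 3, group 2; Cl is in period 3, group 17; K is in period 4, group 1; I is in period 5, group 17.
Across a period the outer electron is held more tightly (higher IE₁); down a group it sits in a higher shell, more shielded, and comes off more easily.
These span different periods and groups, so the two trends combine.
Mg > K: relative to K, both the across-period and down-group shifts push Mg's first ionization energy up.
I > Mg: period and group pull opposite ways; the across-period shift dominates (1008 vs 738 kJ/mol).
C > I: the two effects oppose for this pair; the down-group effect wins (1086 vs 1008 kJ/mol).
Cl > C: period and group pull opposite ways; the across-period shift dominates (1251 vs 1086 kJ/mol).
Tabulated first ionization energy (kJ/mol): C 1086, Mg 738, Cl 1251, K 419, I 1008.
So from lowest to highest: K < Mg < I < C < Cl.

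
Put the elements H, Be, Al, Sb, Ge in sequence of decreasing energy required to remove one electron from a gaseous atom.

H is in period 1, group 1; Be is in period 2, group 2; Al is in period 3, group 13; Ge is in period 4, group 14; Sb is in period 5, group 15.
Across a period the outer electron is held more tightly (higher IE₁); down a group it sits in a higher shell, more shielded, and comes off more easily.
These sit on a diagonal, where the across-period and down-group effects partly cancel.
Ge > Al: the two effects oppose for this pair; the across-period effect wins (762 vs 578 kJ/mol).
Sb > Ge: the two effects oppose for this pair; the across-period effect wins (831 vs 762 kJ/mol).
Be > Sb: period and group pull opposite ways; the down-group shift dominates (900 vs 831 kJ/mol).
H > Be: period and group pull opposite ways; the down-group shift dominates (1312 vs 900 kJ/mol).
Tabulated first ionization energy (kJ/mol): H 1312, Be 900, Al 578, Ge 762, Sb 831.
So from highest to lowest: H > Be > Sb > Ge > Al.

H > Be > Sb > Ge > Al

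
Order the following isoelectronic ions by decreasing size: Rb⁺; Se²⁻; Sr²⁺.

All of these have 36 electrons, so size is governed by nuclear charge alone: the more protons, the stronger the pull on the same electron cloud, and the smaller the ion.
Nuclear charges: Sr²⁺ (Z=38), Rb⁺ (Z=37), Se²⁻ (Z=34).
Largest to smallest: Se²⁻ > Rb⁺ > Sr²⁺.

Se²⁻ > Rb⁺ > Sr²⁺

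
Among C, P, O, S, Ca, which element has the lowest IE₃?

P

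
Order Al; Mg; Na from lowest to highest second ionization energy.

IE_2 is the cost of taking one more electron from the +1 cation: Al⁺ still has 2 valence electrons; Mg⁺ still has 1 valence electron; Na⁺ is the bare [Ne] core.
Core electrons are held far more tightly than valence electrons, so Na tops the IE_2 order.
Valence configurations: Al⁺ [Ne]3s², Mg⁺ [Ne]3s¹.
Approximate IE_2 values (kJ/mol): Al 1817, Mg 1451, Na 4562.
Overall IE_2 order: Mg < Al < Na.

Mg, Al, Na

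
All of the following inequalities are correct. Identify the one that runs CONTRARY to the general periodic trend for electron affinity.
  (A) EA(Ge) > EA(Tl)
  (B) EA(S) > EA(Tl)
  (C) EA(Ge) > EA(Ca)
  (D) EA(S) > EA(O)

The general trend: electron affinity increases across a period and decreases down a group.
(A) Ge (period 4, group 14) vs Tl (period 6, group 13): the stated order agrees with the simple trend.
(B) S (period 3, group 16) vs Tl (period 6, group 13): the stated order agrees with the simple trend.
(C) Ge (period 4, group 14) vs Ca (period 4, group 2): the stated order agrees with the simple trend.
(D) S (period 3, group 16) vs O (period 2, group 16): the stated order contradicts the simple trend.
The exception is (D): the compact 2p subshell of O repels the added electron more than S's larger 3p does.

(D)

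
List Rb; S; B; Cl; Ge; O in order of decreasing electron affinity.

Cl > S > O > Ge > Rb > B

B is in period 2, group 13; O is in period 2, group 16; S is in period 3, group 16; Cl is in period 3, group 17; Ge is in period 4, group 14; Rb is in period 5, group 1.
EA tends to increase across a period and decrease down a group, though the pattern is less regular than for IE or radius.
Neither a single period nor a single group — weigh both effects.
Rb > B: this pair runs against the simple trend — see the exception note.
Ge > Rb: both effects reinforce here, so Ge is clearly the higher of the two.
O > Ge: relative to Ge, both the across-period and down-group shifts push O's electron affinity up.
S > O: this pair runs against the simple trend — see the exception note.
Cl > S: Cl lies to the right of S in period 3, so the across-period effect alone puts Cl higher.
Note the exception: Rb has a higher electron affinity than B, contrary to the simple trend — B's ns²np¹ configuration gives only a small electron affinity — the sparsely filled np subshell binds an added electron weakly.
Note the exception: S has a higher electron affinity than O, contrary to the simple trend — the compact 2p subshell of O repels the added electron more than S's larger 3p does.
For reference (kJ/mol): B 27, O 141, S 200, Cl 349, Ge 119, Rb 47.
So from highest to lowest: Cl > S > O > Ge > Rb > B.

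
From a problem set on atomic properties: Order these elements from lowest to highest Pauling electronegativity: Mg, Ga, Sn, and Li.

Li, Mg, Ga, Sn

Electronegativity increases across a period and decreases down a group, tracking effective nuclear charge and atomic size.
These sit on a diagonal, where the across-period and down-group effects partly cancel.
Mg > Li: the two effects oppose for this pair; the across-period effect wins (1.31 vs 0.98).
Ga > Mg: period and group pull opposite ways; the across-period shift dominates (1.81 vs 1.31).
Sn > Ga: the two effects oppose for this pair; the across-period effect wins (1.96 vs 1.81).
Tabulated electronegativity (Pauling): Li 0.98, Mg 1.31, Ga 1.81, Sn 1.96.
So from lowest to highest: Li < Mg < Ga < Sn.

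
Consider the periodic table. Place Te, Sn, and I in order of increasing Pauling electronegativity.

Sn < Te < I

Sn is in period 5, group 14; Te is in period 5, group 16; I is in period 5, group 17.
Smaller atoms with higher effective nuclear charge are more electronegative.
All lie in period 5, so electronegativity increases left to right.
So from lowest to highest: Sn < Te < I.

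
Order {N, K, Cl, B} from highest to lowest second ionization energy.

After 1 electron has been removed, what remains? N⁺ still has 4 valence electrons; K⁺ is the bare [Ar] core; Cl⁺ still has 6 valence electrons; B⁺ still has 2 valence electrons.
Pulling an electron out of a noble-gas core costs far more than removing a remaining valence electron, so K sits at the high end of IE_2.
Valence configurations: N⁺ [He]2s²2p², Cl⁺ [Ne]3s²3p⁴, B⁺ [He]2s².
The numbers (kJ/mol): N 2856, K 3052, Cl 2298, B 2427.
Hence IE_2: Cl < B < N < K.

K > N > B > Cl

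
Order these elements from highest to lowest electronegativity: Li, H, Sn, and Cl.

Cl, H, Sn, Li

Electronegativity increases across a period and decreases down a group, tracking effective nuclear charge and atomic size.
Neither a single period nor a single group — weigh both effects.
Sn > Li: period and group pull opposite ways; the across-period shift dominates (1.96 vs 0.98).
H > Sn: period and group pull opposite ways; the down-group shift dominates (2.20 vs 1.96).
Cl > H: the two effects oppose for this pair; the across-period effect wins (3.16 vs 2.20).
For reference (Pauling): H 2.20, Li 0.98, Cl 3.16, Sn 1.96.
So from highest to lowest: Cl > H > Sn > Li.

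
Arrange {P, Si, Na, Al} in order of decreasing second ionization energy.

After 1 electron has been removed, what remains? P⁺ still has 4 valence electrons; Si⁺ still has 3 valence electrons; Na⁺ is the bare [Ne] core; Al⁺ still has 2 valence electrons.
Core electrons are held far more tightly than valence electrons, so Na tops the IE_2 order.
Valence configurations: P⁺ [Ne]3s²3p², Si⁺ [Ne]3s²3p¹, Al⁺ [Ne]3s².
Si⁺ loses a lone 3p electron whereas Al⁺ must break into a filled 3s² pair, so IE_2(Al) > IE_2(Si) even though Si has the higher nuclear charge.
The numbers (kJ/mol): P 1907, Si 1577, Na 4562, Al 1817.
Hence IE_2: Si < Al < P < Na.

Na > P > Al > Si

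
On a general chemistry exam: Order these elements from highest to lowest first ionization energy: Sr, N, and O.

N is in period 2, group 15; O is in period 2, group 16; Sr is in period 5, group 2.
First ionization energy rises across a period (greater Z_eff holds electrons more tightly) and falls down a group (valence electrons are farther from the nucleus).
Here both period and group differ, so the two effects have to be weighed against each other.
O > Sr: relative to Sr, both the across-period and down-group shifts push O's first ionization energy up.
N > O: this pair runs against the simple trend — see the exception note.
Note the exception: N has a higher first ionization energy than O, contrary to the simple trend — pairing an electron in O's 2p⁴ costs repulsion energy, so O ionizes more easily than half-filled N (2p³).
Approximate values (kJ/mol): N 1402, O 1314, Sr 550.
So from highest to lowest: N > O > Sr.

N, O, Sr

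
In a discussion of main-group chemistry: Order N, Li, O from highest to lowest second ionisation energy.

After 1 electron has been removed, what remains? N⁺ still has 4 valence electrons; Li⁺ is the bare [He] core; O⁺ still has 5 valence electrons.
Core electrons are held far more tightly than valence electrons, so Li tops the IE_2 order.
Valence configurations: N⁺ [He]2s²2p², O⁺ [He]2s²2p³.
Tabulated IE_2 (kJ/mol): N 2856, Li 7298, O 3388.
Overall IE_2 order: N < O < Li.

Li, O, N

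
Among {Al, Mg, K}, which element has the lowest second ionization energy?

Consider each +1 ion: Al⁺ still has 2 valence electrons; Mg⁺ still has 1 valence electron; K⁺ is the bare [Ar] core.
Pulling an electron out of a noble-gas core costs far more than removing a remaining valence electron, so K sits at the high end of IE_2.
Valence configurations: Al⁺ [Ne]3s², Mg⁺ [Ne]3s¹.
The numbers (kJ/mol): Al 1817, Mg 1451, K 3052.
Hence IE_2: Mg < Al < K.

Mg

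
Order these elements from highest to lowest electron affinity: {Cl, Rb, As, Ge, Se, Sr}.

Cl > Se > Ge > As > Rb > Sr

Cl is in period 3, group 17; Ge is in period 4, group 14; As is in period 4, group 15; Se is in period 4, group 16; Rb is in period 5, group 1; Sr is in period 5, group 2.
Atoms with high Z_eff and room in the valence shell (especially the halogens) have the most exothermic electron affinities.
Here both period and group differ, so the two effects have to be weighed against each other.
Rb > Sr: this pair runs against the simple trend — see the exception note.
As > Rb: relative to Rb, both the across-period and down-group shifts push As's electron affinity up.
Ge > As: this pair runs against the simple trend — see the exception note.
Se > Ge: Se lies to the right of Ge in period 4, so the across-period effect alone puts Se higher.
Cl > Se: both effects reinforce here, so Cl is clearly the higher of the two.
Note the exception: Rb has a higher electron affinity than Sr, contrary to the simple trend — adding an electron to Sr (ns²) has to open a new, higher-energy np subshell, which is unfavourable.
Note the exception: Ge has a higher electron affinity than As, contrary to the simple trend — adding an electron to As's half-filled 4p³ is unfavourable, so Ge (4p²) has the more exothermic EA.
For reference (kJ/mol): Cl 349, Ge 119, As 78, Se 195, Rb 47, Sr 5.
So from highest to lowest: Cl > Se > Ge > As > Rb > Sr.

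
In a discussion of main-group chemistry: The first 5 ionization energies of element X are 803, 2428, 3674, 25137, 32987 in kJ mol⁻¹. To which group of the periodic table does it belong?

Group 13

Look for the largest jump between consecutive ionization energies: IE4/IE3 ≈ 6.8, far larger than any earlier ratio.
That jump marks the point where a core electron is being removed. So the atom has 3 valence electrons.
A main-group element with 3 valence electrons is in group 13.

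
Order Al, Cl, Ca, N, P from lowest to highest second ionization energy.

Consider each +1 ion: Al⁺ still has 2 valence electrons; Cl⁺ still has 6 valence electrons; Ca⁺ still has 1 valence electron; N⁺ still has 4 valence electrons; P⁺ still has 4 valence electrons.
All are still removing valence electrons, so compare the +1 ions as you would atoms: IE_2 generally rises across a period (higher Z_eff) and falls down a group (larger shell), subject to the usual subshell exceptions.
Valence configurations: Al⁺ [Ne]3s², Cl⁺ [Ne]3s²3p⁴, Ca⁺ [Ar]4s¹, N⁺ [He]2s²2p², P⁺ [Ne]3s²3p².
Approximate IE_2 values (kJ/mol): Al 1817, Cl 2298, Ca 1145, N 2856, P 1907.
Hence IE_2: Ca < Al < P < Cl < N.

Ca < Al < P < Cl < N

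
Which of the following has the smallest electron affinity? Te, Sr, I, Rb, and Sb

Sr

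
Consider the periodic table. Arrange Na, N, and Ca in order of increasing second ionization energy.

Ca, N, Na

IE_2 is the cost of taking one more electron from the +1 cation: Na⁺ is the bare [Ne] core; N⁺ still has 4 valence electrons; Ca⁺ still has 1 valence electron.
Breaking into a closed-shell core is much more expensive than removing a leftover valence electron — Na has the largest IE_2 here.
Valence configurations: N⁺ [He]2s²2p², Ca⁺ [Ar]4s¹.
The numbers (kJ/mol): Na 4562, N 2856, Ca 1145.
Overall IE_2 order: Ca < N < Na.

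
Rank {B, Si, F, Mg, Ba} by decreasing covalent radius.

B is in period 2, group 13; F is in period 2, group 17; Mg is in period 3, group 2; Si is in period 3, group 14; Ba is in period 6, group 2.
Moving right in a period, electrons are added to the same shell under a stronger nuclear pull, so atoms get smaller; moving down, a new shell is opened and atoms get larger.
Here both period and group differ, so the two effects have to be weighed against each other.
B > F: both are in period 2; the period trend gives B the larger value.
Si > B: the two effects oppose for this pair; the down-group effect wins (116 vs 85 pm).
Mg > Si: both are in period 3; the period trend gives Mg the larger value.
Ba > Mg: Ba sits below Mg in group 2, so the down-group effect alone puts Ba larger.
Approximate values (pm): B 85, F 64, Mg 139, Si 116, Ba 196.
So from largest to smallest: Ba > Mg > Si > B > F.

Ba, Mg, Si, B, F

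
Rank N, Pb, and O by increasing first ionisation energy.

Pb, O, N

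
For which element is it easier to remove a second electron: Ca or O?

Ca

After 1 electron has been removed, what remains? Ca⁺ still has 1 valence electron; O⁺ still has 5 valence electrons.
All are still removing valence electrons, so compare the +1 ions as you would atoms: IE_2 generally rises across a period (higher Z_eff) and falls down a group (larger shell), subject to the usual subshell exceptions.
Valence configurations: Ca⁺ [Ar]4s¹, O⁺ [He]2s²2p³.
Approximate IE_2 values (kJ/mol): Ca 1145, O 3388.
Overall IE_2 order: Ca < O.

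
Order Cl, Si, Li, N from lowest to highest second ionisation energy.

Si < Cl < N < Li

IE_2 is the cost of taking one more electron from the +1 cation: Cl⁺ still has 6 valence electrons; Si⁺ still has 3 valence electrons; Li⁺ is the bare [He] core; N⁺ still has 4 valence electrons.
Breaking into a closed-shell core is much more expensive than removing a leftover valence electron — Li has the largest IE_2 here.
Valence configurations: Cl⁺ [Ne]3s²3p⁴, Si⁺ [Ne]3s²3p¹, N⁺ [He]2s²2p².
The numbers (kJ/mol): Cl 2298, Si 1577, Li 7298, N 2856.
So the second ionization energies run Si < Cl < N < Li.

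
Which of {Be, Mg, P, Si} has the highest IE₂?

After 1 electron has been removed, what remains? Be⁺ still has 1 valence electron; Mg⁺ still has 1 valence electron; P⁺ still has 4 valence electrons; Si⁺ still has 3 valence electrons.
All are still removing valence electrons, so compare the +1 ions as you would atoms: IE_2 generally rises across a period (higher Z_eff) and falls down a group (larger shell), subject to the usual subshell exceptions.
Valence configurations: Be⁺ [He]2s¹, Mg⁺ [Ne]3s¹, P⁺ [Ne]3s²3p², Si⁺ [Ne]3s²3p¹.
The numbers (kJ/mol): Be 1757, Mg 1451, P 1907, Si 1577.
Putting it together, IE_2: Mg < Si < Be < P.

P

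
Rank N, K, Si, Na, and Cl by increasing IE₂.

IE_2 is the cost of taking one more electron from the +1 cation: N⁺ still has 4 valence electrons; K⁺ is the bare [Ar] core; Si⁺ still has 3 valence electrons; Na⁺ is the bare [Ne] core; Cl⁺ still has 6 valence electrons.
Breaking into a closed-shell core is much more expensive than removing a leftover valence electron — K and Na have the largest IE_2 here.
Valence configurations: N⁺ [He]2s²2p², Si⁺ [Ne]3s²3p¹, Cl⁺ [Ne]3s²3p⁴.
Approximate IE_2 values (kJ/mol): N 2856, K 3052, Si 1577, Na 4562, Cl 2298.
Overall IE_2 order: Si < Cl < N < K < Na.

Si < Cl < N < K < Na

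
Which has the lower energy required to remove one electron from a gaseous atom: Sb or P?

Sb

P is in period 3, group 15; Sb is in period 5, group 15.
Removing the outermost electron gets harder across a period and easier down a group.
All are in group 15, so first ionization energy increases up the group.
So Sb has the lower energy required to remove one electron from a gaseous atom (Sb < P).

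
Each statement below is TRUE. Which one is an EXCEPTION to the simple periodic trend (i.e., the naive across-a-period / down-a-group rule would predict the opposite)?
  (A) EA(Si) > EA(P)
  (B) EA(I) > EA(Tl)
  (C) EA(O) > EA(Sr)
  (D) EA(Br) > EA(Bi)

(A)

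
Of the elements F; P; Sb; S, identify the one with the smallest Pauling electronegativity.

F is in period 2, group 17; P is in period 3, group 15; S is in period 3, group 16; Sb is in period 5, group 15.
EN rises left→right (higher Z_eff, smaller atoms) and falls top→bottom (larger, more shielded atoms).
These span different periods and groups, so the two trends combine.
P > Sb: P sits above Sb in group 15, so the down-group effect alone puts P higher.
S > P: both are in period 3; the period trend gives S the larger value.
F > S: both effects reinforce here, so F is clearly the higher of the two.
Tabulated electronegativity (Pauling): F 3.98, P 2.19, S 2.58, Sb 2.05.
The smallest Pauling electronegativity among these belongs to Sb.

Sb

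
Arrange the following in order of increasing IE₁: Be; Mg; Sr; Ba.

Be is in period 2, group 2; Mg is in period 3, group 2; Sr is in period 5, group 2; Ba is in period 6, group 2.
First ionization energy rises across a period (greater Z_eff holds electrons more tightly) and falls down a group (valence electrons are farther from the nucleus).
All are in group 2, so first ionization energy increases up the group.
So from lowest to highest: Ba < Sr < Mg < Be.

Ba < Sr < Mg < Be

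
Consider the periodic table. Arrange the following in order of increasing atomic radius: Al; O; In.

O, Al, In

Across a period the added protons contract the valence shell; down a group each new principal shell makes the atom larger.
Here both period and group differ, so the two effects have to be weighed against each other.
Al > O: both effects reinforce here, so Al is clearly the larger of the two.
In > Al: In sits below Al in group 13, so the down-group effect alone puts In larger.
For reference (pm): O 63, Al 126, In 142.
So from smallest to largest: O < Al < In.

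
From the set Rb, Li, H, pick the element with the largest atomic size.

Rb

H is in period 1, group 1; Li is in period 2, group 1; Rb is in period 5, group 1.
Across a period the added protons contract the valence shell; down a group each new principal shell makes the atom larger.
All are in group 1, so atomic radius increases down the group.
The largest atomic size among these belongs to Rb.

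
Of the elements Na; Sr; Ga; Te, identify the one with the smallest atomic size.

Na is in period 3, group 1; Ga is in period 4, group 13; Sr is in period 5, group 2; Te is in period 5, group 16.
Atomic radius shrinks across a period as nuclear charge pulls the same shell inward, and grows down a group as new shells are added.
These span different periods and groups, so the two trends combine.
Te > Ga: period and group pull opposite ways; the down-group shift dominates (136 vs 124 pm).
Na > Te: the two effects oppose for this pair; the across-period effect wins (155 vs 136 pm).
Sr > Na: period and group pull opposite ways; the down-group shift dominates (185 vs 155 pm).
Approximate values (pm): Na 155, Ga 124, Sr 185, Te 136.
The smallest atomic size among these belongs to Ga.

Ga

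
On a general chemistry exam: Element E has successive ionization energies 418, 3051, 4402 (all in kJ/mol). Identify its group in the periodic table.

Group 1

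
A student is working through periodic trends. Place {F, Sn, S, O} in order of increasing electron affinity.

Sn < O < S < F

EA tends to increase across a period and decrease down a group, though the pattern is less regular than for IE or radius.
Neither a single period nor a single group — weigh both effects.
O > Sn: both effects reinforce here, so O is clearly the higher of the two.
S > O: this pair runs against the simple trend — see the exception note.
F > S: relative to S, both the across-period and down-group shifts push F's electron affinity up.
Note the exception: S has a higher electron affinity than O, contrary to the simple trend — the compact 2p subshell of O repels the added electron more than S's larger 3p does.
For reference (kJ/mol): O 141, F 328, S 200, Sn 107.
So from lowest to highest: Sn < O < S < F.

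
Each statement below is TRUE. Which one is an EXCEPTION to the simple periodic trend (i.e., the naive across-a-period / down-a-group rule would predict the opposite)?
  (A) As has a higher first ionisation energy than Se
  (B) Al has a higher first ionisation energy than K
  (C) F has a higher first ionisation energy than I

(A)

The general trend: first ionisation energy increases across a period and decreases down a group.
(A) As (period 4, group 15) vs Se (period 4, group 16): the stated order contradicts the simple trend.
(B) Al (period 3, group 13) vs K (period 4, group 1): the stated order agrees with the simple trend.
(C) F (period 2, group 17) vs I (period 5, group 17): the stated order agrees with the simple trend.
The exception is (A): Se (4p⁴) ionizes more easily than half-filled As (4p³).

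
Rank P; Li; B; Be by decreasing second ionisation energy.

Li > B > P > Be

The second ionization energy removes an electron from the +1 ion. For each element: P⁺ still has 4 valence electrons; Li⁺ is the bare [He] core; B⁺ still has 2 valence electrons; Be⁺ still has 1 valence electron.
Core electrons are held far more tightly than valence electrons, so Li tops the IE_2 order.
Valence configurations: P⁺ [Ne]3s²3p², B⁺ [He]2s², Be⁺ [He]2s¹.
Tabulated IE_2 (kJ/mol): P 1907, Li 7298, B 2427, Be 1757.
Overall IE_2 order: Be < P < B < Li.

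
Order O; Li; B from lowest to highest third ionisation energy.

After 2 electrons have been removed, what remains? O²⁺ still has 4 valence electrons; Li²⁺ is already 1 electron into the core; B²⁺ still has 1 valence electron.
Core electrons are held far more tightly than valence electrons, so Li tops the IE_3 order.
Valence configurations: O²⁺ [He]2s²2p², B²⁺ [He]2s¹.
Approximate IE_3 values (kJ/mol): O 5300, Li 11815, B 3660.
Hence IE_3: B < O < Li.

B, O, Li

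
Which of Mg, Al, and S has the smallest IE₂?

Mg

Consider each +1 ion: Mg⁺ still has 1 valence electron; Al⁺ still has 2 valence electrons; S⁺ still has 5 valence electrons.
All are still removing valence electrons, so compare the +1 ions as you would atoms: IE_2 generally rises across a period (higher Z_eff) and falls down a group (larger shell), subject to the usual subshell exceptions.
Valence configurations: Mg⁺ [Ne]3s¹, Al⁺ [Ne]3s², S⁺ [Ne]3s²3p³.
The numbers (kJ/mol): Mg 1451, Al 1817, S 2252.
Overall IE_2 order: Mg < Al < S.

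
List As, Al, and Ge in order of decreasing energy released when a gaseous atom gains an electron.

Electron affinity generally becomes more exothermic across a period toward the halogens and less exothermic down a group.
Neither a single period nor a single group — weigh both effects.
As > Al: the two effects oppose for this pair; the across-period effect wins (78 vs 42 kJ/mol).
Ge > As: this pair runs against the simple trend — see the exception note.
Note the exception: Ge has a higher electron affinity than As, contrary to the simple trend — adding an electron to As's half-filled 4p³ is unfavourable, so Ge (4p²) has the more exothermic EA.
Tabulated electron affinity (kJ/mol): Al 42, Ge 119, As 78.
So from highest to lowest: Ge > As > Al.

Ge, As, Al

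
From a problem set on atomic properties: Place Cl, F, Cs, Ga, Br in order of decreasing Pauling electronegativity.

F is in period 2, group 17; Cl is in period 3, group 17; Ga is in period 4, group 13; Br is in period 4, group 17; Cs is in period 6, group 1.
Smaller atoms with higher effective nuclear charge are more electronegative.
Neither a single period nor a single group — weigh both effects.
Ga > Cs: both effects reinforce here, so Ga is clearly the higher of the two.
Br > Ga: Br lies to the right of Ga in period 4, so the across-period effect alone puts Br higher.
Cl > Br: Cl sits above Br in group 17, so the down-group effect alone puts Cl higher.
F > Cl: they share group 17; the group trend gives F the larger value.
Tabulated electronegativity (Pauling): F 3.98, Cl 3.16, Ga 1.81, Br 2.96, Cs 0.79.
So from highest to lowest: F > Cl > Br > Ga > Cs.

F > Cl > Br > Ga > Cs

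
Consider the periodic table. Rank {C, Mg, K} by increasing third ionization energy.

K < C < Mg

Consider each +2 ion: C²⁺ still has 2 valence electrons; Mg²⁺ is the bare [Ne] core; K²⁺ is already 1 electron into the core.
Usually core removal costs more than valence removal, but here the competition is close: a tightly held n=2 valence electron can cost more to remove than an n=3 core electron, so the actual values have to decide it.
The numbers (kJ/mol): C 4620, Mg 7733, K 4420.
So the third ionization energies run K < C < Mg.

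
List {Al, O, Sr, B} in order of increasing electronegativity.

B is in period 2, group 13; O is in period 2, group 16; Al is in period 3, group 13; Sr is in period 5, group 2.
EN rises left→right (higher Z_eff, smaller atoms) and falls top→bottom (larger, more shielded atoms).
These span different periods and groups, so the two trends combine.
Al > Sr: relative to Sr, both the across-period and down-group shifts push Al's electronegativity up.
B > Al: B sits above Al in group 13, so the down-group effect alone puts B higher.
O > B: O lies to the right of B in period 2, so the across-period effect alone puts O higher.
Tabulated electronegativity (Pauling): B 2.04, O 3.44, Al 1.61, Sr 0.95.
So from lowest to highest: Sr < Al < B < O.

Sr < Al < B < O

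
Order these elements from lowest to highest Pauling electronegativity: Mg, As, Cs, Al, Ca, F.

Cs < Ca < Mg < Al < As < F

F is in period 2, group 17; Mg is in period 3, group 2; Al is in period 3, group 13; Ca is in period 4, group 2; As is in period 4, group 15; Cs is in period 6, group 1.
EN rises left→right (higher Z_eff, smaller atoms) and falls top→bottom (larger, more shielded atoms).
Here both period and group differ, so the two effects have to be weighed against each other.
Ca > Cs: relative to Cs, both the across-period and down-group shifts push Ca's electronegativity up.
Mg > Ca: they share group 2; the group trend gives Mg the larger value.
Al > Mg: Al lies to the right of Mg in period 3, so the across-period effect alone puts Al higher.
As > Al: the two effects oppose for this pair; the across-period effect wins (2.18 vs 1.61).
F > As: both effects reinforce here, so F is clearly the higher of the two.
Approximate values (Pauling): F 3.98, Mg 1.31, Al 1.61, Ca 1.00, As 2.18, Cs 0.79.
So from lowest to highest: Cs < Ca < Mg < Al < As < F.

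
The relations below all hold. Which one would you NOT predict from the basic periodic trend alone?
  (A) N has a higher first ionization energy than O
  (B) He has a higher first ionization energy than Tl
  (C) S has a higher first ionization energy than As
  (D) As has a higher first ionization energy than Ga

(A)

The general trend: first ionization energy increases across a period and decreases down a group.
(A) N (period 2, group 15) vs O (period 2, group 16): the stated order contradicts the simple trend.
(B) He (period 1, group 18) vs Tl (period 6, group 13): the stated order agrees with the simple trend.
(C) S (period 3, group 16) vs As (period 4, group 15): the stated order agrees with the simple trend.
(D) As (period 4, group 15) vs Ga (period 4, group 13): the stated order agrees with the simple trend.
The exception is (A): pairing an electron in O's 2p⁴ costs repulsion energy, so O ionizes more easily than half-filled N (2p³).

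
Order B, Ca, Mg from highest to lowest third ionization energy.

Mg, Ca, B

After 2 electrons have been removed, what remains? B²⁺ still has 1 valence electron; Ca²⁺ is the bare [Ar] core; Mg²⁺ is the bare [Ne] core.
Pulling an electron out of a noble-gas core costs far more than removing a remaining valence electron, so Ca and Mg sit at the high end of IE_3.
Tabulated IE_3 (kJ/mol): B 3660, Ca 4912, Mg 7733.
Hence IE_3: B < Ca < Mg.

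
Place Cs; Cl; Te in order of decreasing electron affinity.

Cl is in period 3, group 17; Te is in period 5, group 16; Cs is in period 6, group 1.
Adding an electron releases more energy for atoms nearer the top right (short of the noble gases).
Neither a single period nor a single group — weigh both effects.
Te > Cs: both effects reinforce here, so Te is clearly the higher of the two.
Cl > Te: relative to Te, both the across-period and down-group shifts push Cl's electron affinity up.
Approximate values (kJ/mol): Cl 349, Te 190, Cs 46.
So from highest to lowest: Cl > Te > Cs.

Cl > Te > Cs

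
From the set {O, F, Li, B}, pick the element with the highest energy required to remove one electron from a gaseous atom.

Li is in period 2, group 1; B is in period 2, group 13; O is in period 2, group 16; F is in period 2, group 17.
IE₁ increases left→right with effective nuclear charge and decreases top→bottom as the valence shell moves farther out.
All lie in period 2, so first ionization energy increases left to right.
The highest energy required to remove one electron from a gaseous atom among these belongs to F.

F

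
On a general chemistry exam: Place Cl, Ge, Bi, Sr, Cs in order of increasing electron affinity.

Sr < Cs < Bi < Ge < Cl

Cl is in period 3, group 17; Ge is in period 4, group 14; Sr is in period 5, group 2; Cs is in period 6, group 1; Bi is in period 6, group 15.
Adding an electron releases more energy for atoms nearer the top right (short of the noble gases).
Neither a single period nor a single group — weigh both effects.
Cs > Sr: this pair runs against the simple trend — see the exception note.
Bi > Cs: Bi lies to the right of Cs in period 6, so the across-period effect alone puts Bi higher.
Ge > Bi: the two effects oppose for this pair; the down-group effect wins (119 vs 91 kJ/mol).
Cl > Ge: relative to Ge, both the across-period and down-group shifts push Cl's electron affinity up.
Note the exception: Cs has a higher electron affinity than Sr, contrary to the simple trend — adding an electron to Sr (ns²) has to open a new, higher-energy np subshell, which is unfavourable.
For reference (kJ/mol): Cl 349, Ge 119, Sr 5, Cs 46, Bi 91.
So from lowest to highest: Sr < Cs < Bi < Ge < Cl.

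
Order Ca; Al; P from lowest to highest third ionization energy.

Al < P < Ca

After 2 electrons have been removed, what remains? Ca²⁺ is the bare [Ar] core; Al²⁺ still has 1 valence electron; P²⁺ still has 3 valence electrons.
Pulling an electron out of a noble-gas core costs far more than removing a remaining valence electron, so Ca sits at the high end of IE_3.
Valence configurations: Al²⁺ [Ne]3s¹, P²⁺ [Ne]3s²3p¹.
The numbers (kJ/mol): Ca 4912, Al 2745, P 2914.
Hence IE_3: Al < P < Ca.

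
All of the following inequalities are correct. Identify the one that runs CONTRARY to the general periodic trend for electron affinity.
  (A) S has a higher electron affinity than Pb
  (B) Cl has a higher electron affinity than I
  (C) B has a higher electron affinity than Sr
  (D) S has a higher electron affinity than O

The general trend: electron affinity increases across a period and decreases down a group.
(A) S (period 3, group 16) vs Pb (period 6, group 14): the stated order agrees with the simple trend.
(B) Cl (period 3, group 17) vs I (period 5, group 17): the stated order agrees with the simple trend.
(C) B (period 2, group 13) vs Sr (period 5, group 2): the stated order agrees with the simple trend.
(D) S (period 3, group 16) vs O (period 2, group 16): the stated order contradicts the simple trend.
The exception is (D): the compact 2p subshell of O repels the added electron more than S's larger 3p does.

(D)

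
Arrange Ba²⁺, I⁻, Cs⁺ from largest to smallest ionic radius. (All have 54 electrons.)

All of these have 54 electrons, so size is governed by nuclear charge alone: the more protons, the stronger the pull on the same electron cloud, and the smaller the ion.
Nuclear charges: Ba²⁺ (Z=56), Cs⁺ (Z=55), I⁻ (Z=53).
Largest to smallest: I⁻ > Cs⁺ > Ba²⁺.

I⁻, Cs⁺, Ba²⁺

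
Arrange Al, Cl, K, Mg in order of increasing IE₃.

IE_3 is the cost of taking one more electron from the +2 cation: Al²⁺ still has 1 valence electron; Cl²⁺ still has 5 valence electrons; K²⁺ is already 1 electron into the core; Mg²⁺ is the bare [Ne] core.
Core electrons are held far more tightly than valence electrons, so K and Mg top the IE_3 order.
Valence configurations: Al²⁺ [Ne]3s¹, Cl²⁺ [Ne]3s²3p³.
Tabulated IE_3 (kJ/mol): Al 2745, Cl 3822, K 4420, Mg 7733.
Hence IE_3: Al < Cl < K < Mg.

Al < Cl < K < Mg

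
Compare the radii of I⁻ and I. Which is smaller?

I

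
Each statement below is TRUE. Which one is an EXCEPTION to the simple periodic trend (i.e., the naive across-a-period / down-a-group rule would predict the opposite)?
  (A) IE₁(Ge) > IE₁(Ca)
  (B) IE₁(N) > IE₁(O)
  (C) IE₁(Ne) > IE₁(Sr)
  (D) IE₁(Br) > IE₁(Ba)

(B)

The general trend: IE₁ increases across a period and decreases down a group.
(A) Ge (period 4, group 14) vs Ca (period 4, group 2): the stated order agrees with the simple trend.
(B) N (period 2, group 15) vs O (period 2, group 16): the stated order contradicts the simple trend.
(C) Ne (period 2, group 18) vs Sr (period 5, group 2): the stated order agrees with the simple trend.
(D) Br (period 4, group 17) vs Ba (period 6, group 2): the stated order agrees with the simple trend.
The exception is (B): pairing an electron in O's 2p⁴ costs repulsion energy, so O ionizes more easily than half-filled N (2p³).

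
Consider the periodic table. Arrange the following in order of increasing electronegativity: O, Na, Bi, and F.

Na, Bi, O, F

O is in period 2, group 16; F is in period 2, group 17; Na is in period 3, group 1; Bi is in period 6, group 15.
Atoms toward the upper right of the periodic table pull bonding electrons most strongly.
These span different periods and groups, so the two trends combine.
Bi > Na: period and group pull opposite ways; the across-period shift dominates (2.02 vs 0.93).
O > Bi: both effects reinforce here, so O is clearly the higher of the two.
F > O: both are in period 2; the period trend gives F the larger value.
Tabulated electronegativity (Pauling): O 3.44, F 3.98, Na 0.93, Bi 2.02.
So from lowest to highest: Na < Bi < O < F.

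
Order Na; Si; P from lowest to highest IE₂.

Si < P < Na

After 1 electron has been removed, what remains? Na⁺ is the bare [Ne] core; Si⁺ still has 3 valence electrons; P⁺ still has 4 valence electrons.
Breaking into a closed-shell core is much more expensive than removing a leftover valence electron — Na has the largest IE_2 here.
Valence configurations: Si⁺ [Ne]3s²3p¹, P⁺ [Ne]3s²3p².
Tabulated IE_2 (kJ/mol): Na 4562, Si 1577, P 1907.
Putting it together, IE_2: Si < P < Na.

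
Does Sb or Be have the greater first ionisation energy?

Be

IE₁ increases left→right with effective nuclear charge and decreases top→bottom as the valence shell moves farther out.
Neither a single period nor a single group — weigh both effects.
Be > Sb: period and group pull opposite ways; the down-group shift dominates (900 vs 831 kJ/mol).
Tabulated first ionization energy (kJ/mol): Be 900, Sb 831.
So Be has the greater first ionisation energy (Be > Sb).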